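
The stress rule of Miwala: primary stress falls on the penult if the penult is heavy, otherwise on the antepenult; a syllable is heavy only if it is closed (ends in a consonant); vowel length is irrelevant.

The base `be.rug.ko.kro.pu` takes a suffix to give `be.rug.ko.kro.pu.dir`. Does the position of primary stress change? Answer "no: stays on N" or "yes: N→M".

yes: 3→4

Base `be.rug.ko.kro.pu` (5 syllables):
  Weights: 3 ko L, 4 kro L, 5 pu L.
  The penult (syllable 4, kro) is light, so stress falls on the antepenult (syllable 3, ko).
  → primary stress on syllable 3.
Suffixed `be.rug.ko.kro.pu.dir` (6 syllables):
  Weights: 4 kro L, 5 pu L, 6 dir H.
  The penult (syllable 5, pu) is light, so stress falls on the antepenult (syllable 4, kro).
  → primary stress on syllable 4.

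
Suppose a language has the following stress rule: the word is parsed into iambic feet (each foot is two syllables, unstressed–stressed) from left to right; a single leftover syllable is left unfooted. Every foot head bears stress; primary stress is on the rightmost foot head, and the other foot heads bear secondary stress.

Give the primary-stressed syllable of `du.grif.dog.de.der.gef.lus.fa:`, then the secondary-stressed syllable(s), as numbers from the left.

primary 8, secondary 2, 4, 6

Parse left to right into iambic (σˈσ) feet: (du.ˈgrif) (dog.ˈde) (der.ˈgef) (lus.ˈfa:).
Foot heads (stressed positions): 2, 4, 6, 8.
End Rule Rightmost: primary stress on the rightmost head = syllable 8.
Secondary stress on 2, 4, 6: du.ˌgrif.dog.ˌde.der.ˌgef.lus.ˈfa:.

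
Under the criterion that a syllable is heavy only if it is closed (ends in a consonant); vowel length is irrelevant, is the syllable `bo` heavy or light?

`bo`: short vowel, open (no coda). Open (no coda) → light.

light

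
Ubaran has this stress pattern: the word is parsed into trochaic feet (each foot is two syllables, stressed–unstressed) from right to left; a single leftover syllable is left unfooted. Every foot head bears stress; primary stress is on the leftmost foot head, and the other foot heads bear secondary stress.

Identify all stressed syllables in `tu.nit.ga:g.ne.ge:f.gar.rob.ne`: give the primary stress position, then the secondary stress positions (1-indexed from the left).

Parse right to left into trochaic (ˈσσ) feet: (ˈtu.nit) (ˈga:g.ne) (ˈge:f.gar) (ˈrob.ne).
Foot heads (stressed positions): 1, 3, 5, 7.
End Rule Leftmost: primary stress on the leftmost head = syllable 1.
Secondary stress on 3, 5, 7: ˈtu.nit.ˌga:g.ne.ˌge:f.gar.ˌrob.ne.

primary 1, secondary 3, 5, 7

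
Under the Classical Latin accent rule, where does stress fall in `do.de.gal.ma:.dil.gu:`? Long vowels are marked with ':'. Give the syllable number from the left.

5

Classical Latin: stress the penult if heavy (long vowel or closed), else the antepenult.
Weights: 4 ma: H, 5 dil H, 6 gu: H.
The penult (syllable 5, dil) is heavy, so it takes stress.
Stress on syllable 5: do.de.gal.ma:.ˈdil.gu:.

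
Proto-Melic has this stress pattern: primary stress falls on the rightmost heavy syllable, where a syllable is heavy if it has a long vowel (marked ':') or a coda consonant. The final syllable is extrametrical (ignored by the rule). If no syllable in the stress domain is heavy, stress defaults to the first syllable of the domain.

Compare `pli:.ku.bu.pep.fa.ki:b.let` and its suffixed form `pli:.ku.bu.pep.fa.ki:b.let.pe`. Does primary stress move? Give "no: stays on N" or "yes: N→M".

Base `pli:.ku.bu.pep.fa.ki:b.let` (7 syllables):
  The final syllable (7, let) is extrametrical; the stress domain is syllables 1–6.
  Weights: 1 pli: H, 2 ku L, 3 bu L, 4 pep H, 5 fa L, 6 ki:b H.
  Heavy syllables in the domain: 1, 4, 6. The rightmost is syllable 6 (ki:b).
  → primary stress on syllable 6.
Suffixed `pli:.ku.bu.pep.fa.ki:b.let.pe` (8 syllables):
  The final syllable (8, pe) is extrametrical; the stress domain is syllables 1–7.
  Weights: 1 pli: H, 2 ku L, 3 bu L, 4 pep H, 5 fa L, 6 ki:b H, 7 let H.
  Heavy syllables in the domain: 1, 4, 6, 7. The rightmost is syllable 7 (let).
  → primary stress on syllable 7.

yes: 6→7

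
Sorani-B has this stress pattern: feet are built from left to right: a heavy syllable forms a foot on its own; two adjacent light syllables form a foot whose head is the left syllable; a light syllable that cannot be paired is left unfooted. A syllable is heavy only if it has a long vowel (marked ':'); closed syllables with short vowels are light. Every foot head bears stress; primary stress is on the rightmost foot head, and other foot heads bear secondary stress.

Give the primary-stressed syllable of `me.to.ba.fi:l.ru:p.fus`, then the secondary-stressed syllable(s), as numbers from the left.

primary 5, secondary 1, 4

Weights: 1 me L, 2 to L, 3 ba L, 4 fi:l H, 5 ru:p H, 6 fus L.
Parse left to right (heavy = foot alone; LL = one foot; stranded L unfooted): (ˈme.to) ba (ˈfi:l) (ˈru:p) fus.
Foot heads: 1, 4, 5.
Primary stress on the rightmost head = syllable 5.
Secondary stress on 1, 4: ˌme.to.ba.ˌfi:l.ˈru:p.fus.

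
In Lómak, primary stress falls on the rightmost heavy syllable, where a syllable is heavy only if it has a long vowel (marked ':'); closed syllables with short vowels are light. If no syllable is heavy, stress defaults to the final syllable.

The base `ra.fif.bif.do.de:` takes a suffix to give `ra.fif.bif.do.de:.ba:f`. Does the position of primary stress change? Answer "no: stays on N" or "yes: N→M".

yes: 5→6

Base `ra.fif.bif.do.de:` (5 syllables):
  Weights: 1 ra L, 2 fif L, 3 bif L, 4 do L, 5 de: H.
  Heavy syllables in the domain: 5. The rightmost is syllable 5 (de:).
  → primary stress on syllable 5.
Suffixed `ra.fif.bif.do.de:.ba:f` (6 syllables):
  Weights: 1 ra L, 2 fif L, 3 bif L, 4 do L, 5 de: H, 6 ba:f H.
  Heavy syllables in the domain: 5, 6. The rightmost is syllable 6 (ba:f).
  → primary stress on syllable 6.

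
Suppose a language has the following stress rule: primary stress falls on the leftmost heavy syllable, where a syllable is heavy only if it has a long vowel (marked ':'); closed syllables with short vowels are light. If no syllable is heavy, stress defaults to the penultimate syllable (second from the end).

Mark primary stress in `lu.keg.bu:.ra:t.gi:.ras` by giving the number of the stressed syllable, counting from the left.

3

Weights: 1 lu L, 2 keg L, 3 bu: H, 4 ra:t H, 5 gi: H, 6 ras L.
Heavy syllables in the domain: 3, 4, 5. The leftmost is syllable 3 (bu:).
Primary stress: syllable 3 → lu.keg.ˈbu:.ra:t.gi:.ras.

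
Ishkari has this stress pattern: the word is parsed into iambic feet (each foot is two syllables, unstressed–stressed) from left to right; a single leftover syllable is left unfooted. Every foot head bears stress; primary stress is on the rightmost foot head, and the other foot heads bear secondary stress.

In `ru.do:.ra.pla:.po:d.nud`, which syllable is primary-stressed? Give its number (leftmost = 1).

Parse left to right into iambic (σˈσ) feet: (ru.ˈdo:) (ra.ˈpla:) (po:d.ˈnud).
Foot heads (stressed positions): 2, 4, 6.
End Rule Rightmost: primary stress on the rightmost head = syllable 6.
Primary stress: syllable 6 → ru.do:.ra.pla:.po:d.ˈnud.

6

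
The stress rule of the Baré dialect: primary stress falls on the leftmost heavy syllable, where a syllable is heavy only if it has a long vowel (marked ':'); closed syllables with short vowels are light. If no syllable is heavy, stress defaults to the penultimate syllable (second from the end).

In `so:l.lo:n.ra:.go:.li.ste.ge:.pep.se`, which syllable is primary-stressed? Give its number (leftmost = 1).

Weights: 1 so:l H, 2 lo:n H, 3 ra: H, 4 go: H, 5 li L, 6 ste L, 7 ge: H, 8 pep L, 9 se L.
Heavy syllables in the domain: 1, 2, 3, 4, 7. The leftmost is syllable 1 (so:l).
Primary stress: syllable 1 → ˈso:l.lo:n.ra:.go:.li.ste.ge:.pep.se.

1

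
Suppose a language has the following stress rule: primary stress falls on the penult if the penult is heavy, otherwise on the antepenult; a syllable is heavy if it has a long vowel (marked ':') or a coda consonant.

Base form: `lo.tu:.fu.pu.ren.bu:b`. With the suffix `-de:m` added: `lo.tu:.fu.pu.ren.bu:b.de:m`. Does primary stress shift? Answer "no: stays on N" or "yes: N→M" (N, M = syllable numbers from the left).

yes: 5→6

Base `lo.tu:.fu.pu.ren.bu:b` (6 syllables):
  Weights: 4 pu L, 5 ren H, 6 bu:b H.
  The penult (syllable 5, ren) is heavy, so it takes stress.
  → primary stress on syllable 5.
Suffixed `lo.tu:.fu.pu.ren.bu:b.de:m` (7 syllables):
  Weights: 5 ren H, 6 bu:b H, 7 de:m H.
  The penult (syllable 6, bu:b) is heavy, so it takes stress.
  → primary stress on syllable 6.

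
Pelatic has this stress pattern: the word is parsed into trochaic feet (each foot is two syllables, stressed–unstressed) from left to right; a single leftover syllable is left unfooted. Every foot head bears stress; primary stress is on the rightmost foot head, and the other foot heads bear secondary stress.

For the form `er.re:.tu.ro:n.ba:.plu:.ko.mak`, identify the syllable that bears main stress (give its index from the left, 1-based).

Parse left to right into trochaic (ˈσσ) feet: (ˈer.re:) (ˈtu.ro:n) (ˈba:.plu:) (ˈko.mak).
Foot heads (stressed positions): 1, 3, 5, 7.
End Rule Rightmost: primary stress on the rightmost head = syllable 7.
Primary stress: syllable 7 → er.re:.tu.ro:n.ba:.plu:.ˈko.mak.

7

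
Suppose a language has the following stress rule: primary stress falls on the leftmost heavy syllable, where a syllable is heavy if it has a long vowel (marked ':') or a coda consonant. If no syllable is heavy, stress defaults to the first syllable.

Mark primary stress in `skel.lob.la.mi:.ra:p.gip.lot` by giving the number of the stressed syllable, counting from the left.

Weights: 1 skel H, 2 lob H, 3 la L, 4 mi: H, 5 ra:p H, 6 gip H, 7 lot H.
Heavy syllables in the domain: 1, 2, 4, 5, 6, 7. The leftmost is syllable 1 (skel).
Primary stress: syllable 1 → ˈskel.lob.la.mi:.ra:p.gip.lot.

1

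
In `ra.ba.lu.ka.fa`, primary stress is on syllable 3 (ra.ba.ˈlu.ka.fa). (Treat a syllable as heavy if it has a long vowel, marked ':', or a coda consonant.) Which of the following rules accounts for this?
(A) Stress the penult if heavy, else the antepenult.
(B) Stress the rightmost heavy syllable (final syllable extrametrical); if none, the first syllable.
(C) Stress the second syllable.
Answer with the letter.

Rule A → syllable 3 ✓.
Rule B → syllable 1 (observed: 3).
Rule C → syllable 2 (observed: 3).

A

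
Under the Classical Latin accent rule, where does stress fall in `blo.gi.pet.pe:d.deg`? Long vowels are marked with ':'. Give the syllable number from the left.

Classical Latin: stress the penult if heavy (long vowel or closed), else the antepenult.
Weights: 3 pet H, 4 pe:d H, 5 deg H.
The penult (syllable 4, pe:d) is heavy, so it takes stress.
Stress on syllable 4: blo.gi.pet.ˈpe:d.deg.

4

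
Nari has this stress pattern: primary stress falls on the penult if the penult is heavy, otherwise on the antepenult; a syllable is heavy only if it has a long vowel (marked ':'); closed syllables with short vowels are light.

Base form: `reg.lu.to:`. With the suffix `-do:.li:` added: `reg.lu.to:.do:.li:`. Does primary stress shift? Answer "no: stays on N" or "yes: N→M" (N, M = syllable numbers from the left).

Base `reg.lu.to:` (3 syllables):
  Weights: 1 reg L, 2 lu L, 3 to: H.
  The penult (syllable 2, lu) is light, so stress falls on the antepenult (syllable 1, reg).
  → primary stress on syllable 1.
Suffixed `reg.lu.to:.do:.li:` (5 syllables):
  Weights: 3 to: H, 4 do: H, 5 li: H.
  The penult (syllable 4, do:) is heavy, so it takes stress.
  → primary stress on syllable 4.

yes: 1→4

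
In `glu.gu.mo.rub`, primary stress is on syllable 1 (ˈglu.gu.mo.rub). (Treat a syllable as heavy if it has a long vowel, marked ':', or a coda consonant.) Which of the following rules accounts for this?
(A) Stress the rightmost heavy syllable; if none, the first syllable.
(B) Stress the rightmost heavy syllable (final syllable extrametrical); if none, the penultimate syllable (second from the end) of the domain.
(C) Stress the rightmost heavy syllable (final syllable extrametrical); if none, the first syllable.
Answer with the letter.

C

Rule A → syllable 4 (observed: 1).
Rule B → syllable 2 (observed: 1).
Rule C → syllable 1 ✓.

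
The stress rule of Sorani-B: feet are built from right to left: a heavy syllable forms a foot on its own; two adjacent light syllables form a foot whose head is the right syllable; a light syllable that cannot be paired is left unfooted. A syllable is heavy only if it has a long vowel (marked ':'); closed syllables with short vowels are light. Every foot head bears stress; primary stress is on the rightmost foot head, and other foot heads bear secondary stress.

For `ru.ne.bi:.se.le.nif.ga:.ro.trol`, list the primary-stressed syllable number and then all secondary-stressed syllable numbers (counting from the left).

Weights: 1 ru L, 2 ne L, 3 bi: H, 4 se L, 5 le L, 6 nif L, 7 ga: H, 8 ro L, 9 trol L.
Parse right to left (heavy = foot alone; LL = one foot; stranded L unfooted): (ru.ˈne) (ˈbi:) se (le.ˈnif) (ˈga:) (ro.ˈtrol).
Foot heads: 2, 3, 6, 7, 9.
Primary stress on the rightmost head = syllable 9.
Secondary stress on 2, 3, 6, 7: ru.ˌne.ˌbi:.se.le.ˌnif.ˌga:.ro.ˈtrol.

primary 9, secondary 2, 3, 6, 7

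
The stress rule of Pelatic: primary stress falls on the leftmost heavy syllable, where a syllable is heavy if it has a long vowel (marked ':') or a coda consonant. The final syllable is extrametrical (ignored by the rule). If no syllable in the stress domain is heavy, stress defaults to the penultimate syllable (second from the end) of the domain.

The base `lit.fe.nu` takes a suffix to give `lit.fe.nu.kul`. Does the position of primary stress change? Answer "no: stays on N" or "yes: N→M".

no: stays on 1

Base `lit.fe.nu` (3 syllables):
  The final syllable (3, nu) is extrametrical; the stress domain is syllables 1–2.
  Weights: 1 lit H, 2 fe L.
  Heavy syllables in the domain: 1. The leftmost is syllable 1 (lit).
  → primary stress on syllable 1.
Suffixed `lit.fe.nu.kul` (4 syllables):
  The final syllable (4, kul) is extrametrical; the stress domain is syllables 1–3.
  Weights: 1 lit H, 2 fe L, 3 nu L.
  Heavy syllables in the domain: 1. The leftmost is syllable 1 (lit).
  → primary stress on syllable 1.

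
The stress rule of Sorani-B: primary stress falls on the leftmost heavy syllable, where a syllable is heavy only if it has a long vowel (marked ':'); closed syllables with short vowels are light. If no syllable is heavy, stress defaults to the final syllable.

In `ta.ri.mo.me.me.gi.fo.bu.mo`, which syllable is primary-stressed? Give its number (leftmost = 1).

Weights: 1 ta L, 2 ri L, 3 mo L, 4 me L, 5 me L, 6 gi L, 7 fo L, 8 bu L, 9 mo L.
No heavy syllable in the domain; default to the final syllable = syllable 9.
Primary stress: syllable 9 → ta.ri.mo.me.me.gi.fo.bu.ˈmo.

9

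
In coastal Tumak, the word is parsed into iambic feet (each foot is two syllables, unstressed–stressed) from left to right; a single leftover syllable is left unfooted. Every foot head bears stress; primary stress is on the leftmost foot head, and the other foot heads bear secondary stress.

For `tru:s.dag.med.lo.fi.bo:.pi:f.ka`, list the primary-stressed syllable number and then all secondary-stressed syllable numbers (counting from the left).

primary 2, secondary 4, 6, 8

Parse left to right into iambic (σˈσ) feet: (tru:s.ˈdag) (med.ˈlo) (fi.ˈbo:) (pi:f.ˈka).
Foot heads (stressed positions): 2, 4, 6, 8.
End Rule Leftmost: primary stress on the leftmost head = syllable 2.
Secondary stress on 4, 6, 8: tru:s.ˈdag.med.ˌlo.fi.ˌbo:.pi:f.ˌka.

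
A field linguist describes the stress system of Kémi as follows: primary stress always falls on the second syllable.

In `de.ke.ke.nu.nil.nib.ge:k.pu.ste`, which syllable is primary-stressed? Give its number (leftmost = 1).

2

The word has 9 syllables; the second syllable is syllable 2 (ke).
Primary stress: syllable 2 → de.ˈke.ke.nu.nil.nib.ge:k.pu.ste.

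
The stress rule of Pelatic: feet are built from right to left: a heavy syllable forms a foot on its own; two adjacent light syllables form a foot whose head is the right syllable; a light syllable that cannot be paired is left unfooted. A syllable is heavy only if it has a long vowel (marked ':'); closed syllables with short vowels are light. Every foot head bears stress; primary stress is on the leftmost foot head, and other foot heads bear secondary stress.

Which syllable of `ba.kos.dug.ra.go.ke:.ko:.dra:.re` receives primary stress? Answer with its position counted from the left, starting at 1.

3

Weights: 1 ba L, 2 kos L, 3 dug L, 4 ra L, 5 go L, 6 ke: H, 7 ko: H, 8 dra: H, 9 re L.
Parse right to left (heavy = foot alone; LL = one foot; stranded L unfooted): ba (kos.ˈdug) (ra.ˈgo) (ˈke:) (ˈko:) (ˈdra:) re.
Foot heads: 3, 5, 6, 7, 8.
Primary stress on the leftmost head = syllable 3.
Primary stress: syllable 3 → ba.kos.ˈdug.ra.go.ke:.ko:.dra:.re.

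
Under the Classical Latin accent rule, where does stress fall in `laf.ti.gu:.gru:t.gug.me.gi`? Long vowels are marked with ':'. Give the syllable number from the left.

Classical Latin: stress the penult if heavy (long vowel or closed), else the antepenult.
Weights: 5 gug H, 6 me L, 7 gi L.
The penult (syllable 6, me) is light, so stress falls on the antepenult (syllable 5, gug).
Stress on syllable 5: laf.ti.gu:.gru:t.ˈgug.me.gi.

5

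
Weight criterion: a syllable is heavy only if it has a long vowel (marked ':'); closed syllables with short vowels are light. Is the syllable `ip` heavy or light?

light

`ip`: short vowel, closed (coda /p/). Short vowel → light.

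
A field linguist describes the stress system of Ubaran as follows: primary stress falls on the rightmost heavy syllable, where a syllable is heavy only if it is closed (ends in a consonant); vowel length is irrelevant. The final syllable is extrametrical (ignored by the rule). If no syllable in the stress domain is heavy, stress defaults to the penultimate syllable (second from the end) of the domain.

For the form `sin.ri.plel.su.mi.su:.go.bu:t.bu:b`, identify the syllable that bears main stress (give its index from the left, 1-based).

The final syllable (9, bu:b) is extrametrical; the stress domain is syllables 1–8.
Weights: 1 sin H, 2 ri L, 3 plel H, 4 su L, 5 mi L, 6 su: L, 7 go L, 8 bu:t H.
Heavy syllables in the domain: 1, 3, 8. The rightmost is syllable 8 (bu:t).
Primary stress: syllable 8 → sin.ri.plel.su.mi.su:.go.ˈbu:t.bu:b.

8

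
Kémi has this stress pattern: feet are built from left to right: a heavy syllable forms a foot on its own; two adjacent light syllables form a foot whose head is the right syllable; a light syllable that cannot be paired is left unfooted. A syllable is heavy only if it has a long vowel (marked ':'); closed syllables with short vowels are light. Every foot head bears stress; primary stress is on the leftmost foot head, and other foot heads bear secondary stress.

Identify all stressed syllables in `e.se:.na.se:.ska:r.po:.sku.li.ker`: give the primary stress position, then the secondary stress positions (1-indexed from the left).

Weights: 1 e L, 2 se: H, 3 na L, 4 se: H, 5 ska:r H, 6 po: H, 7 sku L, 8 li L, 9 ker L.
Parse left to right (heavy = foot alone; LL = one foot; stranded L unfooted): e (ˈse:) na (ˈse:) (ˈska:r) (ˈpo:) (sku.ˈli) ker.
Foot heads: 2, 4, 5, 6, 8.
Primary stress on the leftmost head = syllable 2.
Secondary stress on 4, 5, 6, 8: e.ˈse:.na.ˌse:.ˌska:r.ˌpo:.sku.ˌli.ker.

primary 2, secondary 4, 5, 6, 8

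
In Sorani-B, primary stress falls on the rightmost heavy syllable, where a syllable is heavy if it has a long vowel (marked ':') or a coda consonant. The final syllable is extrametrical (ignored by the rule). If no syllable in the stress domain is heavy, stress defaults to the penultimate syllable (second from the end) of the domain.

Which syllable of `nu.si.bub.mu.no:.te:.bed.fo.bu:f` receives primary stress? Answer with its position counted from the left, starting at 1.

7

The final syllable (9, bu:f) is extrametrical; the stress domain is syllables 1–8.
Weights: 1 nu L, 2 si L, 3 bub H, 4 mu L, 5 no: H, 6 te: H, 7 bed H, 8 fo L.
Heavy syllables in the domain: 3, 5, 6, 7. The rightmost is syllable 7 (bed).
Primary stress: syllable 7 → nu.si.bub.mu.no:.te:.ˈbed.fo.bu:f.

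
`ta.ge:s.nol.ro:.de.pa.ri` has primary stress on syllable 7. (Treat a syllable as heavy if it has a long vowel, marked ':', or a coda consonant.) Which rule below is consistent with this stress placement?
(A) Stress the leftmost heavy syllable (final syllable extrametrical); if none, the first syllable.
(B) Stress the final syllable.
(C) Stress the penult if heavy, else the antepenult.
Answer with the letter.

B

Rule A → syllable 2 (observed: 7).
Rule B → syllable 7 ✓.
Rule C → syllable 5 (observed: 7).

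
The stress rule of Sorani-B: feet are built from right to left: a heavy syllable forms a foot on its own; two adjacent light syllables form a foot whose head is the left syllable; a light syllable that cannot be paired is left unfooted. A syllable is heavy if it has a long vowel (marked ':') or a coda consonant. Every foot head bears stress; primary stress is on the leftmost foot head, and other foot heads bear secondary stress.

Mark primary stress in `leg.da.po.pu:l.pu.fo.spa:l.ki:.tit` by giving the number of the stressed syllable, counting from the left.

Weights: 1 leg H, 2 da L, 3 po L, 4 pu:l H, 5 pu L, 6 fo L, 7 spa:l H, 8 ki: H, 9 tit H.
Parse right to left (heavy = foot alone; LL = one foot; stranded L unfooted): (ˈleg) (ˈda.po) (ˈpu:l) (ˈpu.fo) (ˈspa:l) (ˈki:) (ˈtit).
Foot heads: 1, 2, 4, 5, 7, 8, 9.
Primary stress on the leftmost head = syllable 1.
Primary stress: syllable 1 → ˈleg.da.po.pu:l.pu.fo.spa:l.ki:.tit.

1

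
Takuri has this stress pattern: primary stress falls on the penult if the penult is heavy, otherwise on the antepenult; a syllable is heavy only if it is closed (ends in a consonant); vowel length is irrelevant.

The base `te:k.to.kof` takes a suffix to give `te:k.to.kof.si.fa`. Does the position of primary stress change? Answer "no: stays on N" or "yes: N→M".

Base `te:k.to.kof` (3 syllables):
  Weights: 1 te:k H, 2 to L, 3 kof H.
  The penult (syllable 2, to) is light, so stress falls on the antepenult (syllable 1, te:k).
  → primary stress on syllable 1.
Suffixed `te:k.to.kof.si.fa` (5 syllables):
  Weights: 3 kof H, 4 si L, 5 fa L.
  The penult (syllable 4, si) is light, so stress falls on the antepenult (syllable 3, kof).
  → primary stress on syllable 3.

yes: 1→3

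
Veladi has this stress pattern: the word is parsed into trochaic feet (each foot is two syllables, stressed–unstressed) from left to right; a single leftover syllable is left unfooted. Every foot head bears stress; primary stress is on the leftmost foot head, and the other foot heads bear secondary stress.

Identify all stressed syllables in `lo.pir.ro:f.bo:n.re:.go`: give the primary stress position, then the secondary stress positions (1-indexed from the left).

Parse left to right into trochaic (ˈσσ) feet: (ˈlo.pir) (ˈro:f.bo:n) (ˈre:.go).
Foot heads (stressed positions): 1, 3, 5.
End Rule Leftmost: primary stress on the leftmost head = syllable 1.
Secondary stress on 3, 5: ˈlo.pir.ˌro:f.bo:n.ˌre:.go.

primary 1, secondary 3, 5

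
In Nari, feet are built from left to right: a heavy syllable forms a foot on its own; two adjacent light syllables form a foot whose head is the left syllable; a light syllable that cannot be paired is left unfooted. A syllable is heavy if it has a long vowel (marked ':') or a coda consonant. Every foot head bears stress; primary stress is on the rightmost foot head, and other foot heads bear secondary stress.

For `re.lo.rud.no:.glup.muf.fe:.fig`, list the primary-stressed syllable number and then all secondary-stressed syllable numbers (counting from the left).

primary 8, secondary 1, 3, 4, 5, 6, 7

Weights: 1 re L, 2 lo L, 3 rud H, 4 no: H, 5 glup H, 6 muf H, 7 fe: H, 8 fig H.
Parse left to right (heavy = foot alone; LL = one foot; stranded L unfooted): (ˈre.lo) (ˈrud) (ˈno:) (ˈglup) (ˈmuf) (ˈfe:) (ˈfig).
Foot heads: 1, 3, 4, 5, 6, 7, 8.
Primary stress on the rightmost head = syllable 8.
Secondary stress on 1, 3, 4, 5, 6, 7: ˌre.lo.ˌrud.ˌno:.ˌglup.ˌmuf.ˌfe:.ˈfig.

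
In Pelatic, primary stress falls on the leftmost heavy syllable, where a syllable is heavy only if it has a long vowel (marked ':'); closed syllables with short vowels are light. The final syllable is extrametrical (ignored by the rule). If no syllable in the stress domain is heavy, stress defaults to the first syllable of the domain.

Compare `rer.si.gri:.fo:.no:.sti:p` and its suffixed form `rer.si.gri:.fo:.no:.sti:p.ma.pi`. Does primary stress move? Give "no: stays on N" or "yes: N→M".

Base `rer.si.gri:.fo:.no:.sti:p` (6 syllables):
  The final syllable (6, sti:p) is extrametrical; the stress domain is syllables 1–5.
  Weights: 1 rer L, 2 si L, 3 gri: H, 4 fo: H, 5 no: H.
  Heavy syllables in the domain: 3, 4, 5. The leftmost is syllable 3 (gri:).
  → primary stress on syllable 3.
Suffixed `rer.si.gri:.fo:.no:.sti:p.ma.pi` (8 syllables):
  The final syllable (8, pi) is extrametrical; the stress domain is syllables 1–7.
  Weights: 1 rer L, 2 si L, 3 gri: H, 4 fo: H, 5 no: H, 6 sti:p H, 7 ma L.
  Heavy syllables in the domain: 3, 4, 5, 6. The leftmost is syllable 3 (gri:).
  → primary stress on syllable 3.

no: stays on 3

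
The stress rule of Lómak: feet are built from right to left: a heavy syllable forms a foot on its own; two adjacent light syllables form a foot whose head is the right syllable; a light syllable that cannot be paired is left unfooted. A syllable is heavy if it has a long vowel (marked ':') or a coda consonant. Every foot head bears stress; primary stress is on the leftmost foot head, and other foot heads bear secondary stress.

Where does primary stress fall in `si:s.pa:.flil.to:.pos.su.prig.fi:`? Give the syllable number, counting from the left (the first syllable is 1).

Weights: 1 si:s H, 2 pa: H, 3 flil H, 4 to: H, 5 pos H, 6 su L, 7 prig H, 8 fi: H.
Parse right to left (heavy = foot alone; LL = one foot; stranded L unfooted): (ˈsi:s) (ˈpa:) (ˈflil) (ˈto:) (ˈpos) su (ˈprig) (ˈfi:).
Foot heads: 1, 2, 3, 4, 5, 7, 8.
Primary stress on the leftmost head = syllable 1.
Primary stress: syllable 1 → ˈsi:s.pa:.flil.to:.pos.su.prig.fi:.

1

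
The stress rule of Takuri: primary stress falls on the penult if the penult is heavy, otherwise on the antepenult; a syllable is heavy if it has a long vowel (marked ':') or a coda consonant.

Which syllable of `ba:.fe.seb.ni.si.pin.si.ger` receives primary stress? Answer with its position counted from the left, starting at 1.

Weights: 6 pin H, 7 si L, 8 ger H.
The penult (syllable 7, si) is light, so stress falls on the antepenult (syllable 6, pin).
Primary stress: syllable 6 → ba:.fe.seb.ni.si.ˈpin.si.ger.

6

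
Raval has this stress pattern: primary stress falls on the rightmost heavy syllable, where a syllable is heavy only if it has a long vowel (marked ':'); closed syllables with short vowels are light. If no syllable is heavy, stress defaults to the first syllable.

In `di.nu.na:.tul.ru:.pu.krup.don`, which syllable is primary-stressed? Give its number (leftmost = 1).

Weights: 1 di L, 2 nu L, 3 na: H, 4 tul L, 5 ru: H, 6 pu L, 7 krup L, 8 don L.
Heavy syllables in the domain: 3, 5. The rightmost is syllable 5 (ru:).
Primary stress: syllable 5 → di.nu.na:.tul.ˈru:.pu.krup.don.

5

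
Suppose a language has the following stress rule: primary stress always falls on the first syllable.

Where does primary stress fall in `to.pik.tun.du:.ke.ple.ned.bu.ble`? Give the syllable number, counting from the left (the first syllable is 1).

The word has 9 syllables; the first syllable is syllable 1 (to).
Primary stress: syllable 1 → ˈto.pik.tun.du:.ke.ple.ned.bu.ble.

1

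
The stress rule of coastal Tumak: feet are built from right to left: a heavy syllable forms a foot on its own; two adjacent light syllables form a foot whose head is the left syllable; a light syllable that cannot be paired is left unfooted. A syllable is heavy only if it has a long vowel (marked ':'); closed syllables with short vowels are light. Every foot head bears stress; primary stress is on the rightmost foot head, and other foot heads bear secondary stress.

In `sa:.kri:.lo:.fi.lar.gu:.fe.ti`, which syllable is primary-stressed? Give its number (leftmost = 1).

7

Weights: 1 sa: H, 2 kri: H, 3 lo: H, 4 fi L, 5 lar L, 6 gu: H, 7 fe L, 8 ti L.
Parse right to left (heavy = foot alone; LL = one foot; stranded L unfooted): (ˈsa:) (ˈkri:) (ˈlo:) (ˈfi.lar) (ˈgu:) (ˈfe.ti).
Foot heads: 1, 2, 3, 4, 6, 7.
Primary stress on the rightmost head = syllable 7.
Primary stress: syllable 7 → sa:.kri:.lo:.fi.lar.gu:.ˈfe.ti.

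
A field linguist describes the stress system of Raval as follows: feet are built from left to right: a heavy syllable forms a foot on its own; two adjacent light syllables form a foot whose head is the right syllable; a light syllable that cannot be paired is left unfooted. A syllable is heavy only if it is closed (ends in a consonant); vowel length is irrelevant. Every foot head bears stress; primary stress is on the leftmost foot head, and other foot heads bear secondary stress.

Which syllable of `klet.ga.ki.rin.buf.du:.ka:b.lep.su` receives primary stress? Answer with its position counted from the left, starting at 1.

1

Weights: 1 klet H, 2 ga L, 3 ki L, 4 rin H, 5 buf H, 6 du: L, 7 ka:b H, 8 lep H, 9 su L.
Parse left to right (heavy = foot alone; LL = one foot; stranded L unfooted): (ˈklet) (ga.ˈki) (ˈrin) (ˈbuf) du: (ˈka:b) (ˈlep) su.
Foot heads: 1, 3, 4, 5, 7, 8.
Primary stress on the leftmost head = syllable 1.
Primary stress: syllable 1 → ˈklet.ga.ki.rin.buf.du:.ka:b.lep.su.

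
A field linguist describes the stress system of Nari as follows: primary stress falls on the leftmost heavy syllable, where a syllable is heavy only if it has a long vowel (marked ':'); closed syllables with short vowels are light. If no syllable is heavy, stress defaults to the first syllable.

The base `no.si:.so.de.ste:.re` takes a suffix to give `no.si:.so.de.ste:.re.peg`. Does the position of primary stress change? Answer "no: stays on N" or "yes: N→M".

Base `no.si:.so.de.ste:.re` (6 syllables):
  Weights: 1 no L, 2 si: H, 3 so L, 4 de L, 5 ste: H, 6 re L.
  Heavy syllables in the domain: 2, 5. The leftmost is syllable 2 (si:).
  → primary stress on syllable 2.
Suffixed `no.si:.so.de.ste:.re.peg` (7 syllables):
  Weights: 1 no L, 2 si: H, 3 so L, 4 de L, 5 ste: H, 6 re L, 7 peg L.
  Heavy syllables in the domain: 2, 5. The leftmost is syllable 2 (si:).
  → primary stress on syllable 2.

no: stays on 2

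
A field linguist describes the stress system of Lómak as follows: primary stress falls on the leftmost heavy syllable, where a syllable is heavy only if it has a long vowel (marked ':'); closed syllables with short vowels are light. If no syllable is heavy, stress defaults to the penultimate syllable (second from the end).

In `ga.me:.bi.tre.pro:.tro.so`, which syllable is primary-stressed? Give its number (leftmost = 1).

2

Weights: 1 ga L, 2 me: H, 3 bi L, 4 tre L, 5 pro: H, 6 tro L, 7 so L.
Heavy syllables in the domain: 2, 5. The leftmost is syllable 2 (me:).
Primary stress: syllable 2 → ga.ˈme:.bi.tre.pro:.tro.so.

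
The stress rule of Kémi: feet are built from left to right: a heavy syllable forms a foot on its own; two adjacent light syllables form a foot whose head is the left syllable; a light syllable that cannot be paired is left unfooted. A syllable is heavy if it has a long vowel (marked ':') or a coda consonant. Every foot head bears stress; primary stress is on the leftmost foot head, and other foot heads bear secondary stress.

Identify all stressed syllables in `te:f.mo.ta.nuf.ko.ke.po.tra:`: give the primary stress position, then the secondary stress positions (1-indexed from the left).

primary 1, secondary 2, 4, 5, 8

Weights: 1 te:f H, 2 mo L, 3 ta L, 4 nuf H, 5 ko L, 6 ke L, 7 po L, 8 tra: H.
Parse left to right (heavy = foot alone; LL = one foot; stranded L unfooted): (ˈte:f) (ˈmo.ta) (ˈnuf) (ˈko.ke) po (ˈtra:).
Foot heads: 1, 2, 4, 5, 8.
Primary stress on the leftmost head = syllable 1.
Secondary stress on 2, 4, 5, 8: ˈte:f.ˌmo.ta.ˌnuf.ˌko.ke.po.ˌtra:.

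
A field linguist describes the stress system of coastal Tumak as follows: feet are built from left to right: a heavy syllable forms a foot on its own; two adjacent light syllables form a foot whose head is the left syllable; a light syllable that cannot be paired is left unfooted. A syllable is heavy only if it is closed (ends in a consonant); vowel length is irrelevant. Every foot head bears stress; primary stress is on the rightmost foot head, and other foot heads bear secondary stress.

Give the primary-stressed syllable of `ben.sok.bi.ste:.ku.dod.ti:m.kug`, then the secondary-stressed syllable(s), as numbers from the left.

primary 8, secondary 1, 2, 3, 6, 7

Weights: 1 ben H, 2 sok H, 3 bi L, 4 ste: L, 5 ku L, 6 dod H, 7 ti:m H, 8 kug H.
Parse left to right (heavy = foot alone; LL = one foot; stranded L unfooted): (ˈben) (ˈsok) (ˈbi.ste:) ku (ˈdod) (ˈti:m) (ˈkug).
Foot heads: 1, 2, 3, 6, 7, 8.
Primary stress on the rightmost head = syllable 8.
Secondary stress on 1, 2, 3, 6, 7: ˌben.ˌsok.ˌbi.ste:.ku.ˌdod.ˌti:m.ˈkug.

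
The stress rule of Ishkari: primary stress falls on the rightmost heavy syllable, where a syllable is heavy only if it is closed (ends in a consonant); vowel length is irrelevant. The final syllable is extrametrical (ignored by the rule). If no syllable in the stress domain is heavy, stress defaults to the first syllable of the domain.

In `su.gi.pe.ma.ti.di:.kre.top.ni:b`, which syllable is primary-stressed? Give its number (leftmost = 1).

8

The final syllable (9, ni:b) is extrametrical; the stress domain is syllables 1–8.
Weights: 1 su L, 2 gi L, 3 pe L, 4 ma L, 5 ti L, 6 di: L, 7 kre L, 8 top H.
Heavy syllables in the domain: 8. The rightmost is syllable 8 (top).
Primary stress: syllable 8 → su.gi.pe.ma.ti.di:.kre.ˈtop.ni:b.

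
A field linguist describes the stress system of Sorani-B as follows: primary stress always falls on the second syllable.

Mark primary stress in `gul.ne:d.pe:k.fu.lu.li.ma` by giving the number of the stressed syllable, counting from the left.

2

The word has 7 syllables; the second syllable is syllable 2 (ne:d).
Primary stress: syllable 2 → gul.ˈne:d.pe:k.fu.lu.li.ma.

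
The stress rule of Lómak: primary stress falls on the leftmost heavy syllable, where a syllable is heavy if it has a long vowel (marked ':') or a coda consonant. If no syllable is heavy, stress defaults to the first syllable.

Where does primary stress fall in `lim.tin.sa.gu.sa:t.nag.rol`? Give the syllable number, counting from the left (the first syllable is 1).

Weights: 1 lim H, 2 tin H, 3 sa L, 4 gu L, 5 sa:t H, 6 nag H, 7 rol H.
Heavy syllables in the domain: 1, 2, 5, 6, 7. The leftmost is syllable 1 (lim).
Primary stress: syllable 1 → ˈlim.tin.sa.gu.sa:t.nag.rol.

1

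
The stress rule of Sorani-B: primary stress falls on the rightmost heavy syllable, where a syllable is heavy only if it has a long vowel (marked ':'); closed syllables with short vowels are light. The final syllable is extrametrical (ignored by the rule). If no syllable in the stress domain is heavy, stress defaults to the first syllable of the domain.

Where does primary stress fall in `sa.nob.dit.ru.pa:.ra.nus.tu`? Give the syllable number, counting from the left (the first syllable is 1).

The final syllable (8, tu) is extrametrical; the stress domain is syllables 1–7.
Weights: 1 sa L, 2 nob L, 3 dit L, 4 ru L, 5 pa: H, 6 ra L, 7 nus L.
Heavy syllables in the domain: 5. The rightmost is syllable 5 (pa:).
Primary stress: syllable 5 → sa.nob.dit.ru.ˈpa:.ra.nus.tu.

5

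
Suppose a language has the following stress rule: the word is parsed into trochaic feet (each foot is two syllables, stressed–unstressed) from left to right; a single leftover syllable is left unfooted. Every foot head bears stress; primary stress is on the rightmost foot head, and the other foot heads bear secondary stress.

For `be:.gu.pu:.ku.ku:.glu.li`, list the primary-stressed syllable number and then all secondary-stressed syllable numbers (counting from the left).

Parse left to right into trochaic (ˈσσ) feet: (ˈbe:.gu) (ˈpu:.ku) (ˈku:.glu) li. Syllable 7 is left unfooted.
Foot heads (stressed positions): 1, 3, 5.
End Rule Rightmost: primary stress on the rightmost head = syllable 5.
Secondary stress on 1, 3: ˌbe:.gu.ˌpu:.ku.ˈku:.glu.li.

primary 5, secondary 1, 3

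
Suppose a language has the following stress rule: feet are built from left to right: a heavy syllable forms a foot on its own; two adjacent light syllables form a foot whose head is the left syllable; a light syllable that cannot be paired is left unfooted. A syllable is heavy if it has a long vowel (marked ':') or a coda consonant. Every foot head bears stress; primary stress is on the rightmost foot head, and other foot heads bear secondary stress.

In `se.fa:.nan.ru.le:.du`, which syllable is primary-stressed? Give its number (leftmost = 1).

5

Weights: 1 se L, 2 fa: H, 3 nan H, 4 ru L, 5 le: H, 6 du L.
Parse left to right (heavy = foot alone; LL = one foot; stranded L unfooted): se (ˈfa:) (ˈnan) ru (ˈle:) du.
Foot heads: 2, 3, 5.
Primary stress on the rightmost head = syllable 5.
Primary stress: syllable 5 → se.fa:.nan.ru.ˈle:.du.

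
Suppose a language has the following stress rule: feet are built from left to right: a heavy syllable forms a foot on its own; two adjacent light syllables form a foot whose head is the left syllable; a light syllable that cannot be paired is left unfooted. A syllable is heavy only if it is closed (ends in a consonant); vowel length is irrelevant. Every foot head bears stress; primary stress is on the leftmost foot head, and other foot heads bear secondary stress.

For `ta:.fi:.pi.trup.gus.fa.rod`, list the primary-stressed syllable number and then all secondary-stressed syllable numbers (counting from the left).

Weights: 1 ta: L, 2 fi: L, 3 pi L, 4 trup H, 5 gus H, 6 fa L, 7 rod H.
Parse left to right (heavy = foot alone; LL = one foot; stranded L unfooted): (ˈta:.fi:) pi (ˈtrup) (ˈgus) fa (ˈrod).
Foot heads: 1, 4, 5, 7.
Primary stress on the leftmost head = syllable 1.
Secondary stress on 4, 5, 7: ˈta:.fi:.pi.ˌtrup.ˌgus.fa.ˌrod.

primary 1, secondary 4, 5, 7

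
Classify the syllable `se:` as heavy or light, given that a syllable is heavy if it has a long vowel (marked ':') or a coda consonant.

`se:`: long vowel, open (no coda). Long vowel → heavy.

heavy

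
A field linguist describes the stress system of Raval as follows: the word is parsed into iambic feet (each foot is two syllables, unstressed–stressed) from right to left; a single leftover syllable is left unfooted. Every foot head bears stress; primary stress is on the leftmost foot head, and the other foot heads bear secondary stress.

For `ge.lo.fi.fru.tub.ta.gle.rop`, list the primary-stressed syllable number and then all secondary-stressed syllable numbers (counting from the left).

primary 2, secondary 4, 6, 8

Parse right to left into iambic (σˈσ) feet: (ge.ˈlo) (fi.ˈfru) (tub.ˈta) (gle.ˈrop).
Foot heads (stressed positions): 2, 4, 6, 8.
End Rule Leftmost: primary stress on the leftmost head = syllable 2.
Secondary stress on 4, 6, 8: ge.ˈlo.fi.ˌfru.tub.ˌta.gle.ˌrop.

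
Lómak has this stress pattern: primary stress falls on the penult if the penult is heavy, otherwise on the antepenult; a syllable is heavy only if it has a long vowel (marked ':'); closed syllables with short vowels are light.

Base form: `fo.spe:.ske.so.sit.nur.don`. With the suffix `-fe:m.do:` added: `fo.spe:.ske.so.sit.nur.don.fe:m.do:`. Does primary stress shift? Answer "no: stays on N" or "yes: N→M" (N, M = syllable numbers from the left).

Base `fo.spe:.ske.so.sit.nur.don` (7 syllables):
  Weights: 5 sit L, 6 nur L, 7 don L.
  The penult (syllable 6, nur) is light, so stress falls on the antepenult (syllable 5, sit).
  → primary stress on syllable 5.
Suffixed `fo.spe:.ske.so.sit.nur.don.fe:m.do:` (9 syllables):
  Weights: 7 don L, 8 fe:m H, 9 do: H.
  The penult (syllable 8, fe:m) is heavy, so it takes stress.
  → primary stress on syllable 8.

yes: 5→8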